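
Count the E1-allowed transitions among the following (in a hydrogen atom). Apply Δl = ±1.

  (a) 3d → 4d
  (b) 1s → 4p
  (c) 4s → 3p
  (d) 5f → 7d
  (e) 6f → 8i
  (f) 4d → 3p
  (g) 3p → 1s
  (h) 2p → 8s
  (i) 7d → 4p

7

(a) forbidden — Δl = +0 (E1 requires Δl = ±1)
(b) allowed
(c) allowed
(d) allowed
(e) forbidden — Δl = +3 (E1 requires Δl = ±1)
(f) allowed
(g) allowed
(h) allowed
(i) allowed
Total allowed: 7 of 9.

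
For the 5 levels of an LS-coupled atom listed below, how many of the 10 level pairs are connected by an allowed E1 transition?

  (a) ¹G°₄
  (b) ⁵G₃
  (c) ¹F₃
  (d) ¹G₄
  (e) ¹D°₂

(a)–(b): forbidden (ΔS).
(a)–(c): allowed.
(a)–(d): allowed.
(a)–(e): forbidden (parity, ΔL, ΔJ).
(b)–(c): forbidden (parity, ΔS).
(b)–(d): forbidden (parity, ΔS).
(b)–(e): forbidden (ΔS, ΔL).
(c)–(d): forbidden (parity).
(c)–(e): allowed.
(d)–(e): forbidden (ΔL, ΔJ).
Allowed pairs: 3 of 10.

3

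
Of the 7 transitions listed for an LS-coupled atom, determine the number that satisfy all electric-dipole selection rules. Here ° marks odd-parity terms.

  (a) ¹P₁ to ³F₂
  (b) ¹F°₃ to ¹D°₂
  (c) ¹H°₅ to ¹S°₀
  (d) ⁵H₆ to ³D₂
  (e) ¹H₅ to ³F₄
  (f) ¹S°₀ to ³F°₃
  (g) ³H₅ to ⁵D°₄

0

(a) forbidden (parity, ΔS, ΔL fail)
(b) forbidden (parity fails)
(c) forbidden (parity, ΔL, ΔJ fail)
(d) forbidden (parity, ΔS, ΔL, ΔJ fail)
(e) forbidden (parity, ΔS, ΔL fail)
(f) forbidden (parity, ΔS, ΔL, ΔJ fail)
(g) forbidden (ΔS, ΔL fail)
Total allowed: 0 of 7.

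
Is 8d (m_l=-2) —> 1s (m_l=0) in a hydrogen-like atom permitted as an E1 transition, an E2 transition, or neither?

E2

Δl = 0 − 2 = -2; l_i + l_f = 2.
Δm_l = +2.
E1 (Δl = ±1, |Δm_l| ≤ 1): not satisfied.
E2 (Δl = 0,±2, l_i+l_f ≥ 2, |Δm_l| ≤ 2): satisfied.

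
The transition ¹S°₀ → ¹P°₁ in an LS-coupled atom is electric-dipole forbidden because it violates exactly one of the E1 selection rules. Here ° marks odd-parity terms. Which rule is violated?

Parity must change: odd → odd — fails.
ΔS = 0: S: 0 → 0 — passes.
ΔL = 0, ±1 (not L=0↔0): L: 0 → 1, ΔL = +1 — passes.
ΔJ = 0, ±1 (not J=0↔0): J: 0 → 1, ΔJ = +1 — passes.

parity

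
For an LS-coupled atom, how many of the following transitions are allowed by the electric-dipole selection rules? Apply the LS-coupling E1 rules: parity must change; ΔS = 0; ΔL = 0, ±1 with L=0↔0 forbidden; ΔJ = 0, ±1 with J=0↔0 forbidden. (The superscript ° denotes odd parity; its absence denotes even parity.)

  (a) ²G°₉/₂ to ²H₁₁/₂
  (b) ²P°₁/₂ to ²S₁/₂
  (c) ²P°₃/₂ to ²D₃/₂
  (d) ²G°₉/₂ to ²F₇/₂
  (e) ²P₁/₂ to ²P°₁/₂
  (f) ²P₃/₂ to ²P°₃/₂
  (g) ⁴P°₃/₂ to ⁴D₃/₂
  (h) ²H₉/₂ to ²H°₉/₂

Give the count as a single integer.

8

(a) allowed
(b) allowed
(c) allowed
(d) allowed
(e) allowed
(f) allowed
(g) allowed
(h) allowed
Total allowed: 8 of 8.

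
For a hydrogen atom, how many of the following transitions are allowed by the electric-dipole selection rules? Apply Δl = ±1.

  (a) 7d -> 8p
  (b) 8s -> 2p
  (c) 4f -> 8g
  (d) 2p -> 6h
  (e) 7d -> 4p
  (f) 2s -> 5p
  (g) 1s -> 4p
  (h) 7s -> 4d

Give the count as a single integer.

6

(a) allowed
(b) allowed
(c) allowed
(d) forbidden — Δl = +4 (E1 requires Δl = ±1)
(e) allowed
(f) allowed
(g) allowed
(h) forbidden — Δl = +2 (E1 requires Δl = ±1)
Total allowed: 6 of 8.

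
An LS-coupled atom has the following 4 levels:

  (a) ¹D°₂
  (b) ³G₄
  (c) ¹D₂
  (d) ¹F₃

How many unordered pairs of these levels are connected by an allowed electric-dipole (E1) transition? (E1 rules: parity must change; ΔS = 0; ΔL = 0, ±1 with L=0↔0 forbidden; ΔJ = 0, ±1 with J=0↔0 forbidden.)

(a)–(b): forbidden (ΔS, ΔL, ΔJ).
(a)–(c): allowed.
(a)–(d): allowed.
(b)–(c): forbidden (parity, ΔS, ΔL, ΔJ).
(b)–(d): forbidden (parity, ΔS).
(c)–(d): forbidden (parity).
Allowed pairs: 2 of 6.

2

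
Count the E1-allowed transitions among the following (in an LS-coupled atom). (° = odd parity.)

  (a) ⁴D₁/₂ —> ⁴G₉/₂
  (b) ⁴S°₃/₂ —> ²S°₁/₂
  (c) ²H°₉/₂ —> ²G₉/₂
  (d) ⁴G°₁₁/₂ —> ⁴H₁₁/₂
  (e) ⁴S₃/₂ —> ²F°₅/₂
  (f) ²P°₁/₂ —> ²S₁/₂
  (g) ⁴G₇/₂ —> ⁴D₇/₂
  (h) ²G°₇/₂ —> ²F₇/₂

4

(a) forbidden (parity, ΔL, ΔJ fail)
(b) forbidden (parity, ΔS, ΔL fail)
(c) allowed
(d) allowed
(e) forbidden (ΔS, ΔL fail)
(f) allowed
(g) forbidden (parity, ΔL fail)
(h) allowed
Total allowed: 4 of 8.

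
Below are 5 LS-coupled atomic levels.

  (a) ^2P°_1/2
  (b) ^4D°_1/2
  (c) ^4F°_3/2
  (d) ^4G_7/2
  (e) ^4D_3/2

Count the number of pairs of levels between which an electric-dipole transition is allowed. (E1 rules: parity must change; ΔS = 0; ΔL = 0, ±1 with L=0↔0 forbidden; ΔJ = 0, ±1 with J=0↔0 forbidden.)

(a)–(b): forbidden (parity, ΔS).
(a)–(c): forbidden (parity, ΔS, ΔL).
(a)–(d): forbidden (ΔS, ΔL, ΔJ).
(a)–(e): forbidden (ΔS).
(b)–(c): forbidden (parity).
(b)–(d): forbidden (ΔL, ΔJ).
(b)–(e): allowed.
(c)–(d): forbidden (ΔJ).
(c)–(e): allowed.
(d)–(e): forbidden (parity, ΔL, ΔJ).
Allowed pairs: 2 of 10.

2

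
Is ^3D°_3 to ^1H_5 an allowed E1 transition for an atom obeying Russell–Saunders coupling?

Reading off the term symbols: S 1→0, L 2→5, J 3→5, parity odd→even.
Parity must change: odd → even — passes.
ΔS = 0: S: 1 → 0 — fails.
ΔL = 0, ±1 (not L=0↔0): L: 2 → 5, ΔL = +3 — fails.
ΔJ = 0, ±1 (not J=0↔0): J: 3 → 5, ΔJ = +2 — fails.
Rule(s) violated: ΔS, ΔL, ΔJ.

forbidden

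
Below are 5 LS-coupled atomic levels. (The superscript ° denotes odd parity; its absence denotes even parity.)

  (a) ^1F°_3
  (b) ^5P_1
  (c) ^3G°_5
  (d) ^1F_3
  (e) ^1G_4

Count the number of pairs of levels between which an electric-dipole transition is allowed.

2

(a)–(b): forbidden (ΔS, ΔL, ΔJ).
(a)–(c): forbidden (parity, ΔS, ΔJ).
(a)–(d): allowed.
(a)–(e): allowed.
(b)–(c): forbidden (ΔS, ΔL, ΔJ).
(b)–(d): forbidden (parity, ΔS, ΔL, ΔJ).
(b)–(e): forbidden (parity, ΔS, ΔL, ΔJ).
(c)–(d): forbidden (ΔS, ΔJ).
(c)–(e): forbidden (ΔS).
(d)–(e): forbidden (parity).
Allowed pairs: 2 of 10.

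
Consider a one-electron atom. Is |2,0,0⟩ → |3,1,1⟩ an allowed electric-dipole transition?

allowed

Initial l = 0, final l = 1, so Δl = +1. E1 requires Δl = ±1: passes.
m_l: 0 → 1 (Δm_l = +1). |Δm_l| ≤ 1 passes.
All E1 selection rules are satisfied.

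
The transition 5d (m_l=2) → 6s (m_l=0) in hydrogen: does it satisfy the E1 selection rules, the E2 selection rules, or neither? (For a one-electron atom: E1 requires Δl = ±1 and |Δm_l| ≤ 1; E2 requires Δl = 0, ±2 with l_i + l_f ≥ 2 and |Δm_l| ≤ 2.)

E2

Δl = 0 − 2 = -2; l_i + l_f = 2.
Δm_l = -2.
E1 (Δl = ±1, |Δm_l| ≤ 1): not satisfied.
E2 (Δl = 0,±2, l_i+l_f ≥ 2, |Δm_l| ≤ 2): satisfied.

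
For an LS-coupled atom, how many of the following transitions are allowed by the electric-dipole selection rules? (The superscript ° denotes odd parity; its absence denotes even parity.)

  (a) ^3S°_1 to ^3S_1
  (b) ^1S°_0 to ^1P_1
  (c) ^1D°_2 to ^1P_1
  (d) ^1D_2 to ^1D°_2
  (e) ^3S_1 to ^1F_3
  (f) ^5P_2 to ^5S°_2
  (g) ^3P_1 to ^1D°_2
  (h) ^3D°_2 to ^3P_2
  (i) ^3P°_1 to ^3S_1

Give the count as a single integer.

(a) forbidden (ΔL fails)
(b) allowed
(c) allowed
(d) allowed
(e) forbidden (parity, ΔS, ΔL, ΔJ fail)
(f) allowed
(g) forbidden (ΔS fails)
(h) allowed
(i) allowed
Total allowed: 6 of 9.

6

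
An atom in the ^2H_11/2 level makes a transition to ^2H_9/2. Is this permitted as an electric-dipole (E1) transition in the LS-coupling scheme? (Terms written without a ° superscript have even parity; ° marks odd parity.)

forbidden

Initial level: S=1/2, L=5, J=11/2, parity even. Final level: S=1/2, L=5, J=9/2, parity even.
ΔS = 0: S: 1/2 → 1/2 — satisfied.
ΔJ = 0, ±1 (not J=0↔0): J: 11/2 → 9/2, ΔJ = -1 — satisfied.
ΔL = 0, ±1 (not L=0↔0): L: 5 → 5, ΔL = +0 — satisfied.
Parity must change: even → even — violated.
Rule(s) violated: parity.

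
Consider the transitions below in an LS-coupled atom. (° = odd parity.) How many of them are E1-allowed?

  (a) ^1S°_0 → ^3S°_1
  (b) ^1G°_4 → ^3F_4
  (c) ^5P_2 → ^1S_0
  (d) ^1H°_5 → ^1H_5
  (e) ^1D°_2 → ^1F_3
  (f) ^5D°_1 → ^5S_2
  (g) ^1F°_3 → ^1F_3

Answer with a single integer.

3

(a) forbidden (parity, ΔS, ΔL fail)
(b) forbidden (ΔS fails)
(c) forbidden (parity, ΔS, ΔJ fail)
(d) allowed
(e) allowed
(f) forbidden (ΔL fails)
(g) allowed
Total allowed: 3 of 7.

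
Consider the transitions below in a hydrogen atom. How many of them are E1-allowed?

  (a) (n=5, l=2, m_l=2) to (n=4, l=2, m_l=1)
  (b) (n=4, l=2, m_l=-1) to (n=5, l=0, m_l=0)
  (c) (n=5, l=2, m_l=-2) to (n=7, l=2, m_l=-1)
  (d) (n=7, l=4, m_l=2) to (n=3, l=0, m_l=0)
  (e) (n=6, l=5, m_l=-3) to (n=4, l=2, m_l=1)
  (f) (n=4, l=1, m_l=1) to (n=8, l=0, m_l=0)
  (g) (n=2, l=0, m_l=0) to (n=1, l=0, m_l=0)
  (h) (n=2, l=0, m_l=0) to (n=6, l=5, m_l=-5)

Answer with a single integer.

1

(a) forbidden — Δl = +0 (E1 requires Δl = ±1)
(b) forbidden — Δl = -2 (E1 requires Δl = ±1)
(c) forbidden — Δl = +0 (E1 requires Δl = ±1)
(d) forbidden — Δl = -4 (E1 requires Δl = ±1); Δm_l = -2 (E1 requires Δm_l = 0, ±1)
(e) forbidden — Δl = -3 (E1 requires Δl = ±1); Δm_l = +4 (E1 requires Δm_l = 0, ±1)
(f) allowed
(g) forbidden — Δl = +0 (E1 requires Δl = ±1)
(h) forbidden — Δl = +5 (E1 requires Δl = ±1); Δm_l = -5 (E1 requires Δm_l = 0, ±1)
Total allowed: 1 of 8.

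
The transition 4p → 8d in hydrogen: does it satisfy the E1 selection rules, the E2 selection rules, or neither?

Δl = 2 − 1 = +1; l_i + l_f = 3.
E1 (Δl = ±1): satisfied.
E2 (Δl = 0,±2, l_i+l_f ≥ 2): not satisfied.

E1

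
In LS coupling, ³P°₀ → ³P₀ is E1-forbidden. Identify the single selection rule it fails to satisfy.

the J=0 ↔ J=0 exclusion

ΔS = 0: S: 1 → 1 — ✓.
ΔL = 0, ±1 (not L=0↔0): L: 1 → 1, ΔL = +0 — ✓.
Parity must change: odd → even — ✓.
ΔJ = 0, ±1 (not J=0↔0): J: 0 → 0, ΔJ = +0 — ✗.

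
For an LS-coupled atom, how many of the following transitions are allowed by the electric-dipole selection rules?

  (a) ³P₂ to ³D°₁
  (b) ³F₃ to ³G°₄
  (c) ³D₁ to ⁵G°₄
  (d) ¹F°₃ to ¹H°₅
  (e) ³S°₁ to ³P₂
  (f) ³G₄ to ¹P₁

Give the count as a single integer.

3

(a) allowed
(b) allowed
(c) forbidden (ΔS, ΔL, ΔJ fail)
(d) forbidden (parity, ΔL, ΔJ fail)
(e) allowed
(f) forbidden (parity, ΔS, ΔL, ΔJ fail)
Total allowed: 3 of 6.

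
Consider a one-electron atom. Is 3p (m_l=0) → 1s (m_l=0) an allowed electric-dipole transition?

allowed

l: 1 → 0 (Δl = -1). Δl = ±1 passes.
m_l: 0 → 0 (Δm_l = +0). |Δm_l| ≤ 1 passes.
All E1 selection rules are satisfied.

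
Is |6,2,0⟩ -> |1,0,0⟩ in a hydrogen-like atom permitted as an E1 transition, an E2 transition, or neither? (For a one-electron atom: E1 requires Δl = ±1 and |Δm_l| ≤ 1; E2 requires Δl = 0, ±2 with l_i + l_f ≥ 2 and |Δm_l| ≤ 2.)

Δl = 0 − 2 = -2; l_i + l_f = 2.
Δm_l = +0.
E1 (Δl = ±1, |Δm_l| ≤ 1): not satisfied.
E2 (Δl = 0,±2, l_i+l_f ≥ 2, |Δm_l| ≤ 2): satisfied.

E2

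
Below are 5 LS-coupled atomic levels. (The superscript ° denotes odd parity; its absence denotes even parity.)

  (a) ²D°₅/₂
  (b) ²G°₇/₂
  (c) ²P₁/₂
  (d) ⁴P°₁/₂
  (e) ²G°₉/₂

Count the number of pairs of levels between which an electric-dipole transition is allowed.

0

(a)–(b): forbidden (parity, ΔL).
(a)–(c): forbidden (ΔJ).
(a)–(d): forbidden (parity, ΔS, ΔJ).
(a)–(e): forbidden (parity, ΔL, ΔJ).
(b)–(c): forbidden (ΔL, ΔJ).
(b)–(d): forbidden (parity, ΔS, ΔL, ΔJ).
(b)–(e): forbidden (parity).
(c)–(d): forbidden (ΔS).
(c)–(e): forbidden (ΔL, ΔJ).
(d)–(e): forbidden (parity, ΔS, ΔL, ΔJ).
Allowed pairs: 0 of 10.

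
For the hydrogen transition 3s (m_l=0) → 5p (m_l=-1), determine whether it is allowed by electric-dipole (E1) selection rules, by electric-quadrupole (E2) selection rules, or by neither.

Δl = 1 − 0 = +1; l_i + l_f = 1.
Δm_l = -1.
E1 (Δl = ±1, |Δm_l| ≤ 1): satisfied.
E2 (Δl = 0,±2, l_i+l_f ≥ 2, |Δm_l| ≤ 2): not satisfied.

E1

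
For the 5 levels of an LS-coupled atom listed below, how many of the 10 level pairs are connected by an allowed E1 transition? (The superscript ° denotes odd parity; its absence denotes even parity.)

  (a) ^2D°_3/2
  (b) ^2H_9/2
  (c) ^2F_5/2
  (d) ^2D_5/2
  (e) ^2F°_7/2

(a)–(b): forbidden (ΔL, ΔJ).
(a)–(c): allowed.
(a)–(d): allowed.
(a)–(e): forbidden (parity, ΔJ).
(b)–(c): forbidden (parity, ΔL, ΔJ).
(b)–(d): forbidden (parity, ΔL, ΔJ).
(b)–(e): forbidden (ΔL).
(c)–(d): forbidden (parity).
(c)–(e): allowed.
(d)–(e): allowed.
Allowed pairs: 4 of 10.

4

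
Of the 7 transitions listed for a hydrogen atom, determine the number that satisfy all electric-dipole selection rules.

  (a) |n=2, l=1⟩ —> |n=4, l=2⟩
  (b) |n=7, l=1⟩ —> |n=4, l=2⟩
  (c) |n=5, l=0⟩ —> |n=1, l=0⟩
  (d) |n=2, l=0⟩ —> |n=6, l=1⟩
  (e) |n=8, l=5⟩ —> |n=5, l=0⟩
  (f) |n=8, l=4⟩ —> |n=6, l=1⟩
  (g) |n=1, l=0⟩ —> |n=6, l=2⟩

3

(a) allowed
(b) allowed
(c) forbidden — Δl = +0 (E1 requires Δl = ±1)
(d) allowed
(e) forbidden — Δl = -5 (E1 requires Δl = ±1)
(f) forbidden — Δl = -3 (E1 requires Δl = ±1)
(g) forbidden — Δl = +2 (E1 requires Δl = ±1)
Total allowed: 3 of 7.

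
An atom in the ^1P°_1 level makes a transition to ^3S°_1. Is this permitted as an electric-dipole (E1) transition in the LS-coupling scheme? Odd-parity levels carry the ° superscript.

forbidden

Initial level: S=0, L=1, J=1, parity odd. Final level: S=1, L=0, J=1, parity odd.
Parity must change: odd → odd — ✗.
ΔJ = 0, ±1 (not J=0↔0): J: 1 → 1, ΔJ = +0 — ✓.
ΔL = 0, ±1 (not L=0↔0): L: 1 → 0, ΔL = -1 — ✓.
ΔS = 0: S: 0 → 1 — ✗.
Rule(s) violated: parity, ΔS.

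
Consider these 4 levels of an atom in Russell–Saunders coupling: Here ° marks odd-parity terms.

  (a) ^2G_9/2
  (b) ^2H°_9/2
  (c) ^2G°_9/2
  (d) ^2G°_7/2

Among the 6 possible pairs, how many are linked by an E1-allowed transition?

(a)–(b): allowed.
(a)–(c): allowed.
(a)–(d): allowed.
(b)–(c): forbidden (parity).
(b)–(d): forbidden (parity).
(c)–(d): forbidden (parity).
Allowed pairs: 3 of 6.

3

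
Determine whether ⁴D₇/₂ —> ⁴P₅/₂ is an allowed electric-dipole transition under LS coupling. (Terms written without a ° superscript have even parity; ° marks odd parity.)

Reading off the term symbols: S 3/2→3/2, L 2→1, J 7/2→5/2, parity even→even.
Parity must change: even → even — fails.
ΔS = 0: S: 3/2 → 3/2 — passes.
ΔL = 0, ±1 (not L=0↔0): L: 2 → 1, ΔL = -1 — passes.
ΔJ = 0, ±1 (not J=0↔0): J: 7/2 → 5/2, ΔJ = -1 — passes.
Rule(s) violated: parity.

forbidden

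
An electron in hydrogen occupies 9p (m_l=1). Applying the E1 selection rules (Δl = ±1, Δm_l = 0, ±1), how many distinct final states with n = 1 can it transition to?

1

E1 requires Δl = ±1, so l_f ∈ {0, 2}; with 0 ≤ l_f ≤ n_f−1 = 0, the allowed l_f values are {0}.
For l_f = 0: m_f ∈ {m_i−1, m_i, m_i+1} ∩ [−0, 0] = {0} → 1 state.
Total: 1.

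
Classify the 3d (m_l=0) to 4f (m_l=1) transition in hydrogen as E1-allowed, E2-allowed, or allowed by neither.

Δl = 3 − 2 = +1; l_i + l_f = 5.
Δm_l = +1.
E1 (Δl = ±1, |Δm_l| ≤ 1): satisfied.
E2 (Δl = 0,±2, l_i+l_f ≥ 2, |Δm_l| ≤ 2): not satisfied.

E1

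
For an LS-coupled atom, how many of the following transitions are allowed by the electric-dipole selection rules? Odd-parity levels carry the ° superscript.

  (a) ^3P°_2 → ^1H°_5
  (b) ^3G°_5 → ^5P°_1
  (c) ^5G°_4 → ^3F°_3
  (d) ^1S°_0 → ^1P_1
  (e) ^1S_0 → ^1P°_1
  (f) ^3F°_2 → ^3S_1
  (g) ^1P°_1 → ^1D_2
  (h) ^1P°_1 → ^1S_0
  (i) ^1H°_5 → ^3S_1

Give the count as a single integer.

(a) forbidden (parity, ΔS, ΔL, ΔJ fail)
(b) forbidden (parity, ΔS, ΔL, ΔJ fail)
(c) forbidden (parity, ΔS fail)
(d) allowed
(e) allowed
(f) forbidden (ΔL fails)
(g) allowed
(h) allowed
(i) forbidden (ΔS, ΔL, ΔJ fail)
Total allowed: 4 of 9.

4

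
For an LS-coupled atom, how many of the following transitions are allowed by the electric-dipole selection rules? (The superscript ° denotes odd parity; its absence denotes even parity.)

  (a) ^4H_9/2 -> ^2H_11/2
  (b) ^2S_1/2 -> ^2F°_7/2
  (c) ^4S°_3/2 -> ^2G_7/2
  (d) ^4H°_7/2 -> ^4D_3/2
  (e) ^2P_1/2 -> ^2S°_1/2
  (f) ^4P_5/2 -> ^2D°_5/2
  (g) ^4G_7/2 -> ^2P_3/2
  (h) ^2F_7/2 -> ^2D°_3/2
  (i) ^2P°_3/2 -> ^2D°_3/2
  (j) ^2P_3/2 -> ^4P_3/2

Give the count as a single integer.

1

(a) forbidden (parity, ΔS fail)
(b) forbidden (ΔL, ΔJ fail)
(c) forbidden (ΔS, ΔL, ΔJ fail)
(d) forbidden (ΔL, ΔJ fail)
(e) allowed
(f) forbidden (ΔS fails)
(g) forbidden (parity, ΔS, ΔL, ΔJ fail)
(h) forbidden (ΔJ fails)
(i) forbidden (parity fails)
(j) forbidden (parity, ΔS fail)
Total allowed: 1 of 10.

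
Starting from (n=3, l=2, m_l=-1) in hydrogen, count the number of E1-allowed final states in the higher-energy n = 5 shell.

5

E1 requires Δl = ±1, so l_f ∈ {1, 3}; with 0 ≤ l_f ≤ n_f−1 = 4, the allowed l_f values are {1, 3}.
For l_f = 1: m_f ∈ {m_i−1, m_i, m_i+1} ∩ [−1, 1] = {-1, 0} → 2 states.
For l_f = 3: m_f ∈ {m_i−1, m_i, m_i+1} ∩ [−3, 3] = {-2, -1, 0} → 3 states.
Total: 5.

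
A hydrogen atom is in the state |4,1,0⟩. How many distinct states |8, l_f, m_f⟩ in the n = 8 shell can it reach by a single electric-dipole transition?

E1 requires Δl = ±1, so l_f ∈ {0, 2}; with 0 ≤ l_f ≤ n_f−1 = 7, the allowed l_f values are {0, 2}.
For l_f = 0: m_f ∈ {m_i−1, m_i, m_i+1} ∩ [−0, 0] = {0} → 1 state.
For l_f = 2: m_f ∈ {m_i−1, m_i, m_i+1} ∩ [−2, 2] = {-1, 0, 1} → 3 states.
Total: 4.

4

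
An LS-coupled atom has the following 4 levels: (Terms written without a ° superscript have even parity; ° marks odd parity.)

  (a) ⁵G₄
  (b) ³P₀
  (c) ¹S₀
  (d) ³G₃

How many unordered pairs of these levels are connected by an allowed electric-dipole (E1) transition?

0

(a)–(b): forbidden (parity, ΔS, ΔL, ΔJ).
(a)–(c): forbidden (parity, ΔS, ΔL, ΔJ).
(a)–(d): forbidden (parity, ΔS).
(b)–(c): forbidden (parity, ΔS, ΔJ).
(b)–(d): forbidden (parity, ΔL, ΔJ).
(c)–(d): forbidden (parity, ΔS, ΔL, ΔJ).
Allowed pairs: 0 of 6.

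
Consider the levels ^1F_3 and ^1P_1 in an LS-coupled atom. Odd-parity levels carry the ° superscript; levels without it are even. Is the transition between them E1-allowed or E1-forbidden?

Parity must change: even → even — violated.
ΔS = 0: S: 0 → 0 — satisfied.
ΔL = 0, ±1 (not L=0↔0): L: 3 → 1, ΔL = -2 — violated.
ΔJ = 0, ±1 (not J=0↔0): J: 3 → 1, ΔJ = -2 — violated.
Rule(s) violated: parity, ΔL, ΔJ.

forbidden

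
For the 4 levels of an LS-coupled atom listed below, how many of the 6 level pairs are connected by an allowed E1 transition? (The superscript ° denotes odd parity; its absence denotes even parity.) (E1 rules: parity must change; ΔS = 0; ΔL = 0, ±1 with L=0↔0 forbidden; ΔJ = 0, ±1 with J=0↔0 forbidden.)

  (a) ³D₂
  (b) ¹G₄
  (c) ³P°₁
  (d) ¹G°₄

(a)–(b): forbidden (parity, ΔS, ΔL, ΔJ).
(a)–(c): allowed.
(a)–(d): forbidden (ΔS, ΔL, ΔJ).
(b)–(c): forbidden (ΔS, ΔL, ΔJ).
(b)–(d): allowed.
(c)–(d): forbidden (parity, ΔS, ΔL, ΔJ).
Allowed pairs: 2 of 6.

2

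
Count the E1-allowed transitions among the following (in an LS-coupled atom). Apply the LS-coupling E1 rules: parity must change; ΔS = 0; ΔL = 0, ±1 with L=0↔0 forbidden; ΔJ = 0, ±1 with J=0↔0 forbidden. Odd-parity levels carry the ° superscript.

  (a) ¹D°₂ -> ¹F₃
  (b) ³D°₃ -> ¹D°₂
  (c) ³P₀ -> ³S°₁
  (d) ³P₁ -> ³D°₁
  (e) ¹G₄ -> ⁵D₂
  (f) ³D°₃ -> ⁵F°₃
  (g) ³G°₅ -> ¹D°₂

(a) allowed
(b) forbidden (parity, ΔS fail)
(c) allowed
(d) allowed
(e) forbidden (parity, ΔS, ΔL, ΔJ fail)
(f) forbidden (parity, ΔS fail)
(g) forbidden (parity, ΔS, ΔL, ΔJ fail)
Total allowed: 3 of 7.

3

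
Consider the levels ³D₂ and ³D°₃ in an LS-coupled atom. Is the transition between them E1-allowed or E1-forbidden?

Reading off the term symbols: S 1→1, L 2→2, J 2→3, parity even→odd.
Parity must change: even → odd — ok.
ΔS = 0: S: 1 → 1 — ok.
ΔL = 0, ±1 (not L=0↔0): L: 2 → 2, ΔL = +0 — ok.
ΔJ = 0, ±1 (not J=0↔0): J: 2 → 3, ΔJ = +1 — ok.
All four E1 rules are satisfied.

allowed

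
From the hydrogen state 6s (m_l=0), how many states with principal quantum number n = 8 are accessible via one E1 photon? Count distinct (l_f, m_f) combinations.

E1 requires Δl = ±1, so l_f ∈ {-1, 1}; with 0 ≤ l_f ≤ n_f−1 = 7, the allowed l_f values are {1}.
For l_f = 1: m_f ∈ {m_i−1, m_i, m_i+1} ∩ [−1, 1] = {-1, 0, 1} → 3 states.
Total: 3.

3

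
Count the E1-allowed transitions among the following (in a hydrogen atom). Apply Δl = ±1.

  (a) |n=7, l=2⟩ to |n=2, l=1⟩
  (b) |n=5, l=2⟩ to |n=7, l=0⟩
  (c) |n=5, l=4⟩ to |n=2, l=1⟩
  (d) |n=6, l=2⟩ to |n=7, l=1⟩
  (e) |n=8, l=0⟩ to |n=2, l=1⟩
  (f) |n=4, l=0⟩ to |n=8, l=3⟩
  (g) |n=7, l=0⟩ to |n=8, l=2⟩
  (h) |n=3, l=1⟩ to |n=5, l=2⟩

(a) allowed
(b) forbidden — Δl = -2 (E1 requires Δl = ±1)
(c) forbidden — Δl = -3 (E1 requires Δl = ±1)
(d) allowed
(e) allowed
(f) forbidden — Δl = +3 (E1 requires Δl = ±1)
(g) forbidden — Δl = +2 (E1 requires Δl = ±1)
(h) allowed
Total allowed: 4 of 8.

4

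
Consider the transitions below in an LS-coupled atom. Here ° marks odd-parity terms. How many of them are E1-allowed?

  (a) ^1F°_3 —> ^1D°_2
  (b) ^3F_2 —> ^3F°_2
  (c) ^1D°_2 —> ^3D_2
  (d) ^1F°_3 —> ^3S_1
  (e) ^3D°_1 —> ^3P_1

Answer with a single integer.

(a) forbidden (parity fails)
(b) allowed
(c) forbidden (ΔS fails)
(d) forbidden (ΔS, ΔL, ΔJ fail)
(e) allowed
Total allowed: 2 of 5.

2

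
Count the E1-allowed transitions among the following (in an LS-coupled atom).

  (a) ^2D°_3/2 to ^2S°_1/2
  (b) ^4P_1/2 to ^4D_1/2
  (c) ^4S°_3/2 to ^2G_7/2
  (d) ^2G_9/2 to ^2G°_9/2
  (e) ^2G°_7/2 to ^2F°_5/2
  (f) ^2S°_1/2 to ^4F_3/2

(a) forbidden (parity, ΔL fail)
(b) forbidden (parity fails)
(c) forbidden (ΔS, ΔL, ΔJ fail)
(d) allowed
(e) forbidden (parity fails)
(f) forbidden (ΔS, ΔL fail)
Total allowed: 1 of 6.

1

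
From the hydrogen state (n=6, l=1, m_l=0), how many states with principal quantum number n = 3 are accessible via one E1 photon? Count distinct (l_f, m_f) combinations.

E1 requires Δl = ±1, so l_f ∈ {0, 2}; with 0 ≤ l_f ≤ n_f−1 = 2, the allowed l_f values are {0, 2}.
For l_f = 0: m_f ∈ {m_i−1, m_i, m_i+1} ∩ [−0, 0] = {0} → 1 state.
For l_f = 2: m_f ∈ {m_i−1, m_i, m_i+1} ∩ [−2, 2] = {-1, 0, 1} → 3 states.
Total: 4.

4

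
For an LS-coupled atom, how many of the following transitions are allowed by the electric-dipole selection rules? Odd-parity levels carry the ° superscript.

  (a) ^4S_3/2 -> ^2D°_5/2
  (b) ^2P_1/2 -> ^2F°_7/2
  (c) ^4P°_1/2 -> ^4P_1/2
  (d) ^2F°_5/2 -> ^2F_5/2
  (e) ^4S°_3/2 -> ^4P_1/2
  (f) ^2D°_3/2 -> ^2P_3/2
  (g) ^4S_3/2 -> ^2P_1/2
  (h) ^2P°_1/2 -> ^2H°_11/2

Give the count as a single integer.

4

(a) forbidden (ΔS, ΔL fail)
(b) forbidden (ΔL, ΔJ fail)
(c) allowed
(d) allowed
(e) allowed
(f) allowed
(g) forbidden (parity, ΔS fail)
(h) forbidden (parity, ΔL, ΔJ fail)
Total allowed: 4 of 8.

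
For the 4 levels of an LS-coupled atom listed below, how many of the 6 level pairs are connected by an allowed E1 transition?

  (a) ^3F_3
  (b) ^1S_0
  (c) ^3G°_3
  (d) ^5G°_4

(a)–(b): forbidden (parity, ΔS, ΔL, ΔJ).
(a)–(c): allowed.
(a)–(d): forbidden (ΔS).
(b)–(c): forbidden (ΔS, ΔL, ΔJ).
(b)–(d): forbidden (ΔS, ΔL, ΔJ).
(c)–(d): forbidden (parity, ΔS).
Allowed pairs: 1 of 6.

1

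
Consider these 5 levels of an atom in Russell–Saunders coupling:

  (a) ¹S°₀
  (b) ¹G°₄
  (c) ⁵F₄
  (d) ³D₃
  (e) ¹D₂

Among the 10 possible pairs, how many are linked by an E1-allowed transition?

0

(a)–(b): forbidden (parity, ΔL, ΔJ).
(a)–(c): forbidden (ΔS, ΔL, ΔJ).
(a)–(d): forbidden (ΔS, ΔL, ΔJ).
(a)–(e): forbidden (ΔL, ΔJ).
(b)–(c): forbidden (ΔS).
(b)–(d): forbidden (ΔS, ΔL).
(b)–(e): forbidden (ΔL, ΔJ).
(c)–(d): forbidden (parity, ΔS).
(c)–(e): forbidden (parity, ΔS, ΔJ).
(d)–(e): forbidden (parity, ΔS).
Allowed pairs: 0 of 10.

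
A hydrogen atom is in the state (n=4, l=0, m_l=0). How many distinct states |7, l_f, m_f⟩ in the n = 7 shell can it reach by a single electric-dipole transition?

3

E1 requires Δl = ±1, so l_f ∈ {-1, 1}; with 0 ≤ l_f ≤ n_f−1 = 6, the allowed l_f values are {1}.
For l_f = 1: m_f ∈ {m_i−1, m_i, m_i+1} ∩ [−1, 1] = {-1, 0, 1} → 3 states.
Total: 3.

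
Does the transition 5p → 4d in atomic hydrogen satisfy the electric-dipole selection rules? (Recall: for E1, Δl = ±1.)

l: 1 → 2 (Δl = +1). Δl = ±1 ✓.
All E1 selection rules are satisfied.

allowed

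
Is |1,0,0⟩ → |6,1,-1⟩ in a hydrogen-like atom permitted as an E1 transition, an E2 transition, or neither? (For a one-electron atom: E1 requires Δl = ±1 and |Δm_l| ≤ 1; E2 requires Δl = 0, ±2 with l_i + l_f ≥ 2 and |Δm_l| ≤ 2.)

Δl = 1 − 0 = +1; l_i + l_f = 1.
Δm_l = -1.
E1 (Δl = ±1, |Δm_l| ≤ 1): satisfied.
E2 (Δl = 0,±2, l_i+l_f ≥ 2, |Δm_l| ≤ 2): not satisfied.

E1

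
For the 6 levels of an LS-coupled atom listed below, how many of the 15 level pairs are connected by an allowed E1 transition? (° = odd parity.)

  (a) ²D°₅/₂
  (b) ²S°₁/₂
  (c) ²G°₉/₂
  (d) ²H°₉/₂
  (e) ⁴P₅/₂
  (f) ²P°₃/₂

0

(a)–(b): forbidden (parity, ΔL, ΔJ).
(a)–(c): forbidden (parity, ΔL, ΔJ).
(a)–(d): forbidden (parity, ΔL, ΔJ).
(a)–(e): forbidden (ΔS).
(a)–(f): forbidden (parity).
(b)–(c): forbidden (parity, ΔL, ΔJ).
(b)–(d): forbidden (parity, ΔL, ΔJ).
(b)–(e): forbidden (ΔS, ΔJ).
(b)–(f): forbidden (parity).
(c)–(d): forbidden (parity).
(c)–(e): forbidden (ΔS, ΔL, ΔJ).
(c)–(f): forbidden (parity, ΔL, ΔJ).
(d)–(e): forbidden (ΔS, ΔL, ΔJ).
(d)–(f): forbidden (parity, ΔL, ΔJ).
(e)–(f): forbidden (ΔS).
Allowed pairs: 0 of 15.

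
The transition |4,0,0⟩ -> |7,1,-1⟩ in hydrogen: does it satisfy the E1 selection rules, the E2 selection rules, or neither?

Δl = 1 − 0 = +1; l_i + l_f = 1.
Δm_l = -1.
E1 (Δl = ±1, |Δm_l| ≤ 1): satisfied.
E2 (Δl = 0,±2, l_i+l_f ≥ 2, |Δm_l| ≤ 2): not satisfied.

E1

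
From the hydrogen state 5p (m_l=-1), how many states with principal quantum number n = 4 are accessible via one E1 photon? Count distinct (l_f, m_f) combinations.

4

E1 requires Δl = ±1, so l_f ∈ {0, 2}; with 0 ≤ l_f ≤ n_f−1 = 3, the allowed l_f values are {0, 2}.
For l_f = 0: m_f ∈ {m_i−1, m_i, m_i+1} ∩ [−0, 0] = {0} → 1 state.
For l_f = 2: m_f ∈ {m_i−1, m_i, m_i+1} ∩ [−2, 2] = {-2, -1, 0} → 3 states.
Total: 4.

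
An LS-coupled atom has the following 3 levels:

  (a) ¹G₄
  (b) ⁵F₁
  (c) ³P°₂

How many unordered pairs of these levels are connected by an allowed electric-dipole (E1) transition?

0

(a)–(b): forbidden (parity, ΔS, ΔJ).
(a)–(c): forbidden (ΔS, ΔL, ΔJ).
(b)–(c): forbidden (ΔS, ΔL).
Allowed pairs: 0 of 3.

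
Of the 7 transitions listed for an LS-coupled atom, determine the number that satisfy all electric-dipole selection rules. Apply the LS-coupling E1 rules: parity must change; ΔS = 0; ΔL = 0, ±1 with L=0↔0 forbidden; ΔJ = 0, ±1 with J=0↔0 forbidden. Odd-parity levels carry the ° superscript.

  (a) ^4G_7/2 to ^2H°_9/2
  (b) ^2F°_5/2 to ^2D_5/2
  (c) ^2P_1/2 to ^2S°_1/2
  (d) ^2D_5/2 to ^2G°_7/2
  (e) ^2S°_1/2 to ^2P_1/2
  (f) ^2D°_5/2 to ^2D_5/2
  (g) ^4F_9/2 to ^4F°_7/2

(a) forbidden (ΔS fails)
(b) allowed
(c) allowed
(d) forbidden (ΔL fails)
(e) allowed
(f) allowed
(g) allowed
Total allowed: 5 of 7.

5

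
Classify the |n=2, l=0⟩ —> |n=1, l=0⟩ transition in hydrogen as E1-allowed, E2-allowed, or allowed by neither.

Δl = 0 − 0 = +0; l_i + l_f = 0.
E1 (Δl = ±1): not satisfied.
E2 (Δl = 0,±2, l_i+l_f ≥ 2): not satisfied.

neither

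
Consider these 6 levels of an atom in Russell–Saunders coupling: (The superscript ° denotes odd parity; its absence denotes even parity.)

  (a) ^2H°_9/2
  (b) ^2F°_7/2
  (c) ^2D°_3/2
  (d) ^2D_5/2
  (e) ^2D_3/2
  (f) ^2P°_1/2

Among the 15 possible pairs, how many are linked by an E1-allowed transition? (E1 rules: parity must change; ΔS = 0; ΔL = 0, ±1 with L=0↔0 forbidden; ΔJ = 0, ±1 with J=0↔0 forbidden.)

(a)–(b): forbidden (parity, ΔL).
(a)–(c): forbidden (parity, ΔL, ΔJ).
(a)–(d): forbidden (ΔL, ΔJ).
(a)–(e): forbidden (ΔL, ΔJ).
(a)–(f): forbidden (parity, ΔL, ΔJ).
(b)–(c): forbidden (parity, ΔJ).
(b)–(d): allowed.
(b)–(e): forbidden (ΔJ).
(b)–(f): forbidden (parity, ΔL, ΔJ).
(c)–(d): allowed.
(c)–(e): allowed.
(c)–(f): forbidden (parity).
(d)–(e): forbidden (parity).
(d)–(f): forbidden (ΔJ).
(e)–(f): allowed.
Allowed pairs: 4 of 15.

4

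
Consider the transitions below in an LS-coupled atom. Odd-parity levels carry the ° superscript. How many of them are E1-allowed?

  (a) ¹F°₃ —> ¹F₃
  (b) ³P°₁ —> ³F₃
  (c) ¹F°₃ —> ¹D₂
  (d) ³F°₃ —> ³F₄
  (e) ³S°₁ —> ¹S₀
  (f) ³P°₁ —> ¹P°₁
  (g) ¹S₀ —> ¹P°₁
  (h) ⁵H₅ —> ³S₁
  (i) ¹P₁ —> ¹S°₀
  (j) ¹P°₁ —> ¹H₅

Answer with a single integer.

(a) allowed
(b) forbidden (ΔL, ΔJ fail)
(c) allowed
(d) allowed
(e) forbidden (ΔS, ΔL fail)
(f) forbidden (parity, ΔS fail)
(g) allowed
(h) forbidden (parity, ΔS, ΔL, ΔJ fail)
(i) allowed
(j) forbidden (ΔL, ΔJ fail)
Total allowed: 5 of 10.

5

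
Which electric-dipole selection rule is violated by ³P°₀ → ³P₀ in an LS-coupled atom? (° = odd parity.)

Initial level: S=1, L=1, J=0, parity odd. Final level: S=1, L=1, J=0, parity even.
Parity must change: odd → even — satisfied.
ΔS = 0: S: 1 → 1 — satisfied.
ΔL = 0, ±1 (not L=0↔0): L: 1 → 1, ΔL = +0 — satisfied.
ΔJ = 0, ±1 (not J=0↔0): J: 0 → 0, ΔJ = +0 — violated.

the J=0 ↔ J=0 exclusion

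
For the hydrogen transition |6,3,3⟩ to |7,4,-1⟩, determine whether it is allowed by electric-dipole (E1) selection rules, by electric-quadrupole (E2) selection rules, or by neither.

Δl = 4 − 3 = +1; l_i + l_f = 7.
Δm_l = -4.
E1 (Δl = ±1, |Δm_l| ≤ 1): not satisfied.
E2 (Δl = 0,±2, l_i+l_f ≥ 2, |Δm_l| ≤ 2): not satisfied.

neither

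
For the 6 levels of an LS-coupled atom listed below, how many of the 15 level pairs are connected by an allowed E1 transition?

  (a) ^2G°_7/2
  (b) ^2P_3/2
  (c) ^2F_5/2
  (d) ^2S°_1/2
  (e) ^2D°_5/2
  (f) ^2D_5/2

5

(a)–(b): forbidden (ΔL, ΔJ).
(a)–(c): allowed.
(a)–(d): forbidden (parity, ΔL, ΔJ).
(a)–(e): forbidden (parity, ΔL).
(a)–(f): forbidden (ΔL).
(b)–(c): forbidden (parity, ΔL).
(b)–(d): allowed.
(b)–(e): allowed.
(b)–(f): forbidden (parity).
(c)–(d): forbidden (ΔL, ΔJ).
(c)–(e): allowed.
(c)–(f): forbidden (parity).
(d)–(e): forbidden (parity, ΔL, ΔJ).
(d)–(f): forbidden (ΔL, ΔJ).
(e)–(f): allowed.
Allowed pairs: 5 of 15.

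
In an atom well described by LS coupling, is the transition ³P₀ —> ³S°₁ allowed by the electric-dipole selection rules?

Parity must change: even → odd — satisfied.
ΔS = 0: S: 1 → 1 — satisfied.
ΔL = 0, ±1 (not L=0↔0): L: 1 → 0, ΔL = -1 — satisfied.
ΔJ = 0, ±1 (not J=0↔0): J: 0 → 1, ΔJ = +1 — satisfied.
All four E1 rules are satisfied.

allowed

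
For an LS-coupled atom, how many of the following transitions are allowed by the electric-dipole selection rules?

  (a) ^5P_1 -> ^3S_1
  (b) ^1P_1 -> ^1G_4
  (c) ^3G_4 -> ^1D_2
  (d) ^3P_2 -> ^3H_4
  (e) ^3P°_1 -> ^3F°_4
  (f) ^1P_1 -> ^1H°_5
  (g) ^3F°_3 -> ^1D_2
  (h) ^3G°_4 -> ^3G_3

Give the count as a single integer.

1

(a) forbidden (parity, ΔS fail)
(b) forbidden (parity, ΔL, ΔJ fail)
(c) forbidden (parity, ΔS, ΔL, ΔJ fail)
(d) forbidden (parity, ΔL, ΔJ fail)
(e) forbidden (parity, ΔL, ΔJ fail)
(f) forbidden (ΔL, ΔJ fail)
(g) forbidden (ΔS fails)
(h) allowed
Total allowed: 1 of 8.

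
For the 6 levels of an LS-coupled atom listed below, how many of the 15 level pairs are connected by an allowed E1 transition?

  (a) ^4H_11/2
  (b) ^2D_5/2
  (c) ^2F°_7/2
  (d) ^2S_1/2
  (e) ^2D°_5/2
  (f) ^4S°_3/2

2

(a)–(b): forbidden (parity, ΔS, ΔL, ΔJ).
(a)–(c): forbidden (ΔS, ΔL, ΔJ).
(a)–(d): forbidden (parity, ΔS, ΔL, ΔJ).
(a)–(e): forbidden (ΔS, ΔL, ΔJ).
(a)–(f): forbidden (ΔL, ΔJ).
(b)–(c): allowed.
(b)–(d): forbidden (parity, ΔL, ΔJ).
(b)–(e): allowed.
(b)–(f): forbidden (ΔS, ΔL).
(c)–(d): forbidden (ΔL, ΔJ).
(c)–(e): forbidden (parity).
(c)–(f): forbidden (parity, ΔS, ΔL, ΔJ).
(d)–(e): forbidden (ΔL, ΔJ).
(d)–(f): forbidden (ΔS, ΔL).
(e)–(f): forbidden (parity, ΔS, ΔL).
Allowed pairs: 2 of 15.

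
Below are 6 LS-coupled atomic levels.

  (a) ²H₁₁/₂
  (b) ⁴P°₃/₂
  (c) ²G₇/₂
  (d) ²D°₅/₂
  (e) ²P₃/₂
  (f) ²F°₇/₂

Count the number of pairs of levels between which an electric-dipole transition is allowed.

2

(a)–(b): forbidden (ΔS, ΔL, ΔJ).
(a)–(c): forbidden (parity, ΔJ).
(a)–(d): forbidden (ΔL, ΔJ).
(a)–(e): forbidden (parity, ΔL, ΔJ).
(a)–(f): forbidden (ΔL, ΔJ).
(b)–(c): forbidden (ΔS, ΔL, ΔJ).
(b)–(d): forbidden (parity, ΔS).
(b)–(e): forbidden (ΔS).
(b)–(f): forbidden (parity, ΔS, ΔL, ΔJ).
(c)–(d): forbidden (ΔL).
(c)–(e): forbidden (parity, ΔL, ΔJ).
(c)–(f): allowed.
(d)–(e): allowed.
(d)–(f): forbidden (parity).
(e)–(f): forbidden (ΔL, ΔJ).
Allowed pairs: 2 of 15.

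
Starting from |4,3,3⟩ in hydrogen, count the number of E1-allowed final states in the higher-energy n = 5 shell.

E1 requires Δl = ±1, so l_f ∈ {2, 4}; with 0 ≤ l_f ≤ n_f−1 = 4, the allowed l_f values are {2, 4}.
For l_f = 2: m_f ∈ {m_i−1, m_i, m_i+1} ∩ [−2, 2] = {2} → 1 state.
For l_f = 4: m_f ∈ {m_i−1, m_i, m_i+1} ∩ [−4, 4] = {2, 3, 4} → 3 states.
Total: 4.

4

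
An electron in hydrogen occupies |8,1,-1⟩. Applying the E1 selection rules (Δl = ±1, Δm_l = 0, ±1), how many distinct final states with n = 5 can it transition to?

4

E1 requires Δl = ±1, so l_f ∈ {0, 2}; with 0 ≤ l_f ≤ n_f−1 = 4, the allowed l_f values are {0, 2}.
For l_f = 0: m_f ∈ {m_i−1, m_i, m_i+1} ∩ [−0, 0] = {0} → 1 state.
For l_f = 2: m_f ∈ {m_i−1, m_i, m_i+1} ∩ [−2, 2] = {-2, -1, 0} → 3 states.
Total: 4.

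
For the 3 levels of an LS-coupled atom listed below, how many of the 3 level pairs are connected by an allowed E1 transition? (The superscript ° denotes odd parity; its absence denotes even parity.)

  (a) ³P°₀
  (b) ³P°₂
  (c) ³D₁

(a)–(b): forbidden (parity, ΔJ).
(a)–(c): allowed.
(b)–(c): allowed.
Allowed pairs: 2 of 3.

2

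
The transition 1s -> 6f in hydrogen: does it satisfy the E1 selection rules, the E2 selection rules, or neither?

Δl = 3 − 0 = +3; l_i + l_f = 3.
E1 (Δl = ±1): not satisfied.
E2 (Δl = 0,±2, l_i+l_f ≥ 2): not satisfied.

neither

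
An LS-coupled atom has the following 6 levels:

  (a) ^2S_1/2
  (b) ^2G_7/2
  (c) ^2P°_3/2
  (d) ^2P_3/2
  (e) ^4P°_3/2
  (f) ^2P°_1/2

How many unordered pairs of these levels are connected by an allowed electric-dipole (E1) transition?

4

(a)–(b): forbidden (parity, ΔL, ΔJ).
(a)–(c): allowed.
(a)–(d): forbidden (parity).
(a)–(e): forbidden (ΔS).
(a)–(f): allowed.
(b)–(c): forbidden (ΔL, ΔJ).
(b)–(d): forbidden (parity, ΔL, ΔJ).
(b)–(e): forbidden (ΔS, ΔL, ΔJ).
(b)–(f): forbidden (ΔL, ΔJ).
(c)–(d): allowed.
(c)–(e): forbidden (parity, ΔS).
(c)–(f): forbidden (parity).
(d)–(e): forbidden (ΔS).
(d)–(f): allowed.
(e)–(f): forbidden (parity, ΔS).
Allowed pairs: 4 of 15.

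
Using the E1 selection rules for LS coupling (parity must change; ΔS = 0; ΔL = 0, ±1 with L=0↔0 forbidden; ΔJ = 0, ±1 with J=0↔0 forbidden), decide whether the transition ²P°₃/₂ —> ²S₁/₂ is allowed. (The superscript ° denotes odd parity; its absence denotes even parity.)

allowed

Reading off the term symbols: S 1/2→1/2, L 1→0, J 3/2→1/2, parity odd→even.
Parity must change: odd → even — satisfied.
ΔS = 0: S: 1/2 → 1/2 — satisfied.
ΔL = 0, ±1 (not L=0↔0): L: 1 → 0, ΔL = -1 — satisfied.
ΔJ = 0, ±1 (not J=0↔0): J: 3/2 → 1/2, ΔJ = -1 — satisfied.
All four E1 rules are satisfied.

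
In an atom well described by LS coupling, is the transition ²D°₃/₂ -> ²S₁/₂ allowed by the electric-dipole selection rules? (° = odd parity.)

forbidden

Parity must change: odd → even — ✓.
ΔS = 0: S: 1/2 → 1/2 — ✓.
ΔL = 0, ±1 (not L=0↔0): L: 2 → 0, ΔL = -2 — ✗.
ΔJ = 0, ±1 (not J=0↔0): J: 3/2 → 1/2, ΔJ = -1 — ✓.
Rule(s) violated: ΔL.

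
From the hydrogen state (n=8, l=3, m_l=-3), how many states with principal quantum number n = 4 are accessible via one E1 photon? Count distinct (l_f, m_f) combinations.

1

E1 requires Δl = ±1, so l_f ∈ {2, 4}; with 0 ≤ l_f ≤ n_f−1 = 3, the allowed l_f values are {2}.
For l_f = 2: m_f ∈ {m_i−1, m_i, m_i+1} ∩ [−2, 2] = {-2} → 1 state.
Total: 1.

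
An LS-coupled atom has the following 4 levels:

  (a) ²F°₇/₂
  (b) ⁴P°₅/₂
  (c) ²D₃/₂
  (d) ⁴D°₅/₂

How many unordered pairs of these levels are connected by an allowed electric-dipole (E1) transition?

0

(a)–(b): forbidden (parity, ΔS, ΔL).
(a)–(c): forbidden (ΔJ).
(a)–(d): forbidden (parity, ΔS).
(b)–(c): forbidden (ΔS).
(b)–(d): forbidden (parity).
(c)–(d): forbidden (ΔS).
Allowed pairs: 0 of 6.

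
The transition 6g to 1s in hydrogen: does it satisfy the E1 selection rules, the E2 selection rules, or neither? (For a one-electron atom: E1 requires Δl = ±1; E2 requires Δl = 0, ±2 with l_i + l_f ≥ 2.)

neither

Δl = 0 − 4 = -4; l_i + l_f = 4.
E1 (Δl = ±1): not satisfied.
E2 (Δl = 0,±2, l_i+l_f ≥ 2): not satisfied.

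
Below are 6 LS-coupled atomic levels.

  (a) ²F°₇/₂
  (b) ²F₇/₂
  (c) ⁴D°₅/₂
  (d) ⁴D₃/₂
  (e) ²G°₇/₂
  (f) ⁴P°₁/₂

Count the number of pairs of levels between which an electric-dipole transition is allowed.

4

(a)–(b): allowed.
(a)–(c): forbidden (parity, ΔS).
(a)–(d): forbidden (ΔS, ΔJ).
(a)–(e): forbidden (parity).
(a)–(f): forbidden (parity, ΔS, ΔL, ΔJ).
(b)–(c): forbidden (ΔS).
(b)–(d): forbidden (parity, ΔS, ΔJ).
(b)–(e): allowed.
(b)–(f): forbidden (ΔS, ΔL, ΔJ).
(c)–(d): allowed.
(c)–(e): forbidden (parity, ΔS, ΔL).
(c)–(f): forbidden (parity, ΔJ).
(d)–(e): forbidden (ΔS, ΔL, ΔJ).
(d)–(f): allowed.
(e)–(f): forbidden (parity, ΔS, ΔL, ΔJ).
Allowed pairs: 4 of 15.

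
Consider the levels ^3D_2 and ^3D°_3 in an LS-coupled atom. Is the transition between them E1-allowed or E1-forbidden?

Parity must change: even → odd — satisfied.
ΔS = 0: S: 1 → 1 — satisfied.
ΔL = 0, ±1 (not L=0↔0): L: 2 → 2, ΔL = +0 — satisfied.
ΔJ = 0, ±1 (not J=0↔0): J: 2 → 3, ΔJ = +1 — satisfied.
All four E1 rules are satisfied.

allowed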